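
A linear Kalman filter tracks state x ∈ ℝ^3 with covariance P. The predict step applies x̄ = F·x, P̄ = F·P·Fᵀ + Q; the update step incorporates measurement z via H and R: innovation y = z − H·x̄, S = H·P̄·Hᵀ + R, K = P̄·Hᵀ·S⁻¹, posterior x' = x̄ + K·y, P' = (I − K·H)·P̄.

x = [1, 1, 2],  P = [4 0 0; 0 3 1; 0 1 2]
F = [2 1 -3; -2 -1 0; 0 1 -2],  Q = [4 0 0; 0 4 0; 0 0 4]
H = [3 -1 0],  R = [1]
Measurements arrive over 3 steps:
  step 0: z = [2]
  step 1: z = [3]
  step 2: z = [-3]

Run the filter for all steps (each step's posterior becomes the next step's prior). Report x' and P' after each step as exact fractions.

step 0: x' = [-337/435, -1873/435, -1057/435], P' = [584/435 1631/435 599/435; 1631/435 4964/435 1766/435; 599/435 1766/435 3824/435]
step 1: x' = [314384/111785, 608457/111785, 468593/335355], P' = [376076/111785 1094388/111785 291864/111785; 1094388/111785 3293284/111785 854882/111785; 291864/111785 854882/111785 2640748/335355]
step 2: x' = [-277347152/119105701, -478602829/119105701, -986545187/357317103], P' = [564883516/119105701 1663052646/119105701 421106782/119105701; 1663052646/119105701 5013358148/119105701 1244750436/119105701; 421106782/119105701 1244750436/119105701 3025893668/357317103]

step 0: x̄ = F·x = [-3, -3, -3]
step 0: P̄ = F·P·Fᵀ + Q = [35 -16 10; -16 23 -1; 10 -1 11]
step 0: y = z − H·x̄ = [8]
step 0: S = H·P̄·Hᵀ + R = [435]
step 0: K = P̄·Hᵀ·S⁻¹ = [121/435; -71/435; 31/435]
step 0: x' = x̄ + K·y = [-337/435, -1873/435, -1057/435]
step 0: P' = (I − K·H)·P̄ = [584/435 1631/435 599/435; 1631/435 4964/435 1766/435; 599/435 1766/435 3824/435]
step 1: x̄ = F·x = [208/145, 849/145, 241/435]
step 1: P̄ = F·P·Fᵀ + Q = [10732/145 -1644/145 6648/145; -1644/145 5188/145 -766/145; 6648/145 -766/145 14936/435]
step 1: y = z − H·x̄ = [132/29]
step 1: S = H·P̄·Hᵀ + R = [22357/29]
step 1: K = P̄·Hᵀ·S⁻¹ = [6768/22357; -2024/22357; 4142/22357]
step 1: x' = x̄ + K·y = [314384/111785, 608457/111785, 468593/335355]
step 1: P' = (I − K·H)·P̄ = [376076/111785 1094388/111785 291864/111785; 1094388/111785 3293284/111785 854882/111785; 291864/111785 854882/111785 2640748/335355]
step 2: x̄ = F·x = [768632/111785, -247445/22357, 177637/67071]
step 2: P̄ = F·P·Fᵀ + Q = [8912864/111785 -971862/22357 1064338/22357; -971862/22357 1924456/22357 -520968/22357; 1064338/22357 -520968/22357 2305136/67071]
step 2: y = z − H·x̄ = [-3878476/111785]
step 2: S = H·P̄·Hᵀ + R = [119105701/111785]
step 2: K = P̄·Hᵀ·S⁻¹ = [31597902/119105701; -24200210/119105701; 18569910/119105701]
step 2: x' = x̄ + K·y = [-277347152/119105701, -478602829/119105701, -986545187/357317103]
step 2: P' = (I − K·H)·P̄ = [564883516/119105701 1663052646/119105701 421106782/119105701; 1663052646/119105701 5013358148/119105701 1244750436/119105701; 421106782/119105701 1244750436/119105701 3025893668/357317103]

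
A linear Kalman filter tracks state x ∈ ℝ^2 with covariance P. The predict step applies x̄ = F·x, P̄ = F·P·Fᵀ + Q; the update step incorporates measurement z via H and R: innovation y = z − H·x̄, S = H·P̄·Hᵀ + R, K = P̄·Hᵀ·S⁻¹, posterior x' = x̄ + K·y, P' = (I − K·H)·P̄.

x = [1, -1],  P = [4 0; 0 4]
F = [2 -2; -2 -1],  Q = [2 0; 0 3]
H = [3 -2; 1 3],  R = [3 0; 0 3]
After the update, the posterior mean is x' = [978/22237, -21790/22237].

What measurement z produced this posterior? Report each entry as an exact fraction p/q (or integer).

x̄ = F·x = [4, -1]
P̄ = F·P·Fᵀ + Q = [34 -8; -8 23]
S = H·P̄·Hᵀ + R = [497 -92; -92 196]
K = P̄·Hᵀ·S⁻¹ = [6012/22237 7913/44474; -2027/22237 23877/88948]
x' − x̄ = [-87970/22237, 447/22237] = K·y
y = (KᵀK)⁻¹·Kᵀ·(x' − x̄) = [-12, -4]
z = y + H·x̄ = [-12, -4] + [14, 1] = [2, -3]

z = [2, -3]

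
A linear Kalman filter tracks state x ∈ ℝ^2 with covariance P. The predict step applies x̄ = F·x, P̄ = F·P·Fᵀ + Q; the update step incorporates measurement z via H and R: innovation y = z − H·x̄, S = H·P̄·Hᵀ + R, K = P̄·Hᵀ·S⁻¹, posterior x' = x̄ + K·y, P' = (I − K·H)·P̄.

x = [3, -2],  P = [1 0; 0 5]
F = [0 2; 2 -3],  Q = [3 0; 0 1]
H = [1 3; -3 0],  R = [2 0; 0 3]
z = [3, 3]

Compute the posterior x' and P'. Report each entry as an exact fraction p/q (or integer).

x̄ = F·x = [-4, 12]
P̄ = F·P·Fᵀ + Q = [23 -30; -30 50]
y = z − H·x̄ = [-29, -9]
S = H·P̄·Hᵀ + R = [295 201; 201 210]
K = P̄·Hᵀ·S⁻¹ = [-67/7183 -2296/7183; 2370/7183 810/7183]
x' = x̄ + K·y = [-6125/7183, 10176/7183]
P' = (I − K·H)·P̄ = [2296/7183 -810/7183; -810/7183 1850/7183]

x' = [-6125/7183, 10176/7183]
P' = [2296/7183 -810/7183; -810/7183 1850/7183]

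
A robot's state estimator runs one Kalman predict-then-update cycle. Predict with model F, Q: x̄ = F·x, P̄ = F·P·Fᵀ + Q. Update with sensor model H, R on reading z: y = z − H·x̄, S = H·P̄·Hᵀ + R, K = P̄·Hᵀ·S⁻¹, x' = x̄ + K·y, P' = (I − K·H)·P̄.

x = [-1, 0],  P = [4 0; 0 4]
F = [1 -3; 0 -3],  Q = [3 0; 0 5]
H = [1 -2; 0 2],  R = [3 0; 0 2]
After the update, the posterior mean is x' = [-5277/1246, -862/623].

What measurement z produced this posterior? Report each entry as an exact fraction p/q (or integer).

x̄ = F·x = [-1, 0]
P̄ = F·P·Fᵀ + Q = [43 36; 36 41]
S = H·P̄·Hᵀ + R = [66 -92; -92 166]
K = P̄·Hᵀ·S⁻¹ = [905/1246 521/623; -23/623 295/623]
x' − x̄ = [-4031/1246, -862/623] = K·y
y = (KᵀK)⁻¹·Kᵀ·(x' − x̄) = [-1, -3]
z = y + H·x̄ = [-1, -3] + [-1, 0] = [-2, -3]

z = [-2, -3]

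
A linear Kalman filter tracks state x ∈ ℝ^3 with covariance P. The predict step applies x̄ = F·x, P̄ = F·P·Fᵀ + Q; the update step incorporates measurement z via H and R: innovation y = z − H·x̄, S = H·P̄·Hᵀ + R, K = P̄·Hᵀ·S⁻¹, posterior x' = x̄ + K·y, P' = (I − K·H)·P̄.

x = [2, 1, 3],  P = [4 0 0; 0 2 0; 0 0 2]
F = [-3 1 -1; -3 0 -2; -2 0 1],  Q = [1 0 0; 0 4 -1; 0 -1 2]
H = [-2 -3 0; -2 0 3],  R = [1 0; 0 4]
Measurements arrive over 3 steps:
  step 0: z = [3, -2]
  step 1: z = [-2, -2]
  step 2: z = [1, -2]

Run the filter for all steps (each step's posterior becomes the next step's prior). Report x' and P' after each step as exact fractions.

step 0: x̄ = F·x = [-8, -12, -1]
step 0: P̄ = F·P·Fᵀ + Q = [41 40 22; 40 48 19; 22 19 20]
step 0: y = z − H·x̄ = [-49, -15]
step 0: S = H·P̄·Hᵀ + R = [1077 101; 101 84]
step 0: K = P̄·Hᵀ·S⁻¹ = [-15352/80267 3170/80267; -16493/80267 -2147/80267; -10100/80267 27433/80267]
step 0: x' = x̄ + K·y = [62562/80267, -122842/80267, 3138/80267]
step 0: P' = (I − K·H)·P̄ = [240563/80267 -155258/80267 164602/80267; -155258/80267 109003/80267 -106368/80267; 164602/80267 -106368/80267 146312/80267]
step 1: x̄ = F·x = [-313666/80267, -193962/80267, -121986/80267]
step 1: P̄ = F·P·Fᵀ + Q = [4632545/80267 4617619/80267 1336612/80267; 4617619/80267 5046607/80267 1235089/80267; 1336612/80267 1235089/80267 610690/80267]
step 1: y = z − H·x̄ = [-1369752/80267, -421908/80267]
step 1: S = H·P̄·Hᵀ + R = [119441338/80267 27100421/80267; 27100421/80267 8308114/80267]
step 1: K = P̄·Hᵀ·S⁻¹ = [-618522472/3213019473 -14806495/3213019473; -655888805/3213019473 837523/3213019473; -376214420/3213019473 901880377/3213019473]
step 1: x' = x̄ + K·y = [-640967414/1071006491, 1141390450/1071006491, -1067825654/1071006491]
step 1: P' = (I − K·H)·P̄ = [6324836813/3213019473 -4010383718/3213019473 4196815882/3213019473; -4010383718/3213019473 2892218747/3213019473 -2672472448/3213019473; 4196815882/3213019473 -2672472448/3213019473 4000384424/3213019473]
step 2: x̄ = F·x = [4132118346/1071006491, 4058553550/1071006491, 214109174/1071006491]
step 2: P̄ = F·P·Fᵀ + Q = [40539098819/1071006491 40023913051/1071006491 11700038520/1071006491; 40023913051/1071006491 136138937489/3213019473 10310682813/1071006491; 11700038520/1071006491 10310682813/1071006491 6312835698/1071006491]
step 2: y = z − H·x̄ = [21510903833/1071006491, 5479896188/1071006491]
step 2: S = H·P̄·Hᵀ + R = [1051931170846/1071006491 239303497145/1071006491; 239303497145/1071006491 82855480282/1071006491]
step 2: K = P̄·Hᵀ·S⁻¹ = [-5288164764472/27910287089217 -214652657023/27910287089217; -147445316923/715648386903 1623947153/715648386903; -356263538532/3101143009913 861972484881/3101143009913]
step 2: x' = x̄ + K·y = [372669398602/27910287089217, -241161628895/715648386903, -2125148477926/3101143009913]
step 2: P' = (I − K·H)·P̄ = [54037544371547/27910287089217 -878520717766/715648386903 3970980670926/3101143009913; -878520717766/715648386903 634828917485/715648386903 -194505071880/238549462301; 3970980670926/3101143009913 -194505071880/238549462301 3796617093792/3101143009913]

step 0: x' = [62562/80267, -122842/80267, 3138/80267], P' = [240563/80267 -155258/80267 164602/80267; -155258/80267 109003/80267 -106368/80267; 164602/80267 -106368/80267 146312/80267]
step 1: x' = [-640967414/1071006491, 1141390450/1071006491, -1067825654/1071006491], P' = [6324836813/3213019473 -4010383718/3213019473 4196815882/3213019473; -4010383718/3213019473 2892218747/3213019473 -2672472448/3213019473; 4196815882/3213019473 -2672472448/3213019473 4000384424/3213019473]
step 2: x' = [372669398602/27910287089217, -241161628895/715648386903, -2125148477926/3101143009913], P' = [54037544371547/27910287089217 -878520717766/715648386903 3970980670926/3101143009913; -878520717766/715648386903 634828917485/715648386903 -194505071880/238549462301; 3970980670926/3101143009913 -194505071880/238549462301 3796617093792/3101143009913]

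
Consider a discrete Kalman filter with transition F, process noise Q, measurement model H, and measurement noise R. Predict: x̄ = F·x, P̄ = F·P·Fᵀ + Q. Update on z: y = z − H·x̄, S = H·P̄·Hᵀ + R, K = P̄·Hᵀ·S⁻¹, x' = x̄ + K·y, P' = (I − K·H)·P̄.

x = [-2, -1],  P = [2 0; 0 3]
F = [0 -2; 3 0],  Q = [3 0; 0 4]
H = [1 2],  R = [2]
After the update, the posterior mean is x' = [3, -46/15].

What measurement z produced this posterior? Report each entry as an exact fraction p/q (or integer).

z = [-3]

x̄ = F·x = [2, -6]
P̄ = F·P·Fᵀ + Q = [15 0; 0 22]
S = H·P̄·Hᵀ + R = [105]
K = P̄·Hᵀ·S⁻¹ = [1/7; 44/105]
x' − x̄ = [1, 44/15] = K·y
y = (KᵀK)⁻¹·Kᵀ·(x' − x̄) = [7]
z = y + H·x̄ = [7] + [-10] = [-3]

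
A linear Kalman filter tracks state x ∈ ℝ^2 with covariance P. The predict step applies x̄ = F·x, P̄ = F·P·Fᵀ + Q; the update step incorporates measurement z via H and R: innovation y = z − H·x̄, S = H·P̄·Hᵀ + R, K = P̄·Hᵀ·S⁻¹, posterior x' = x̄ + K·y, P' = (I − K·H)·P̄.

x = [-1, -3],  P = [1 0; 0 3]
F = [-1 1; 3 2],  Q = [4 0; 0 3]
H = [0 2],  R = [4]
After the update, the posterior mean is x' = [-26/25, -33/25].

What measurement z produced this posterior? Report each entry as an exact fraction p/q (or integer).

x̄ = F·x = [-2, -9]
P̄ = F·P·Fᵀ + Q = [8 3; 3 24]
S = H·P̄·Hᵀ + R = [100]
K = P̄·Hᵀ·S⁻¹ = [3/50; 12/25]
x' − x̄ = [24/25, 192/25] = K·y
y = (KᵀK)⁻¹·Kᵀ·(x' − x̄) = [16]
z = y + H·x̄ = [16] + [-18] = [-2]

z = [-2]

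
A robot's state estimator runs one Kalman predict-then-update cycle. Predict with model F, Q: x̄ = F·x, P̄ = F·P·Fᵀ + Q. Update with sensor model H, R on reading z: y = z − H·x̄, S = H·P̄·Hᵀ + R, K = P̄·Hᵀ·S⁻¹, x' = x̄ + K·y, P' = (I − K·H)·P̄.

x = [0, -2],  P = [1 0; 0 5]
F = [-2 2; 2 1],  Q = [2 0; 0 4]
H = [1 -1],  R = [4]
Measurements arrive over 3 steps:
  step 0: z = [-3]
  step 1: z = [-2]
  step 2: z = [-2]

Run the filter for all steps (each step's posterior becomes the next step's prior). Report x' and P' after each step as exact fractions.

step 0: x̄ = F·x = [-4, -2]
step 0: P̄ = F·P·Fᵀ + Q = [26 6; 6 13]
step 0: y = z − H·x̄ = [-1]
step 0: S = H·P̄·Hᵀ + R = [31]
step 0: K = P̄·Hᵀ·S⁻¹ = [20/31; -7/31]
step 0: x' = x̄ + K·y = [-144/31, -55/31]
step 0: P' = (I − K·H)·P̄ = [406/31 326/31; 326/31 354/31]
step 1: x̄ = F·x = [178/31, -343/31]
step 1: P̄ = F·P·Fᵀ + Q = [494/31 -264/31; -264/31 3406/31]
step 1: y = z − H·x̄ = [-583/31]
step 1: S = H·P̄·Hᵀ + R = [4552/31]
step 1: K = P̄·Hᵀ·S⁻¹ = [379/2276; -1835/2276]
step 1: x' = x̄ + K·y = [5941/2276, 9327/2276]
step 1: P' = (I − K·H)·P̄ = [13501/1138 12743/1138; 12743/1138 16413/1138]
step 2: x̄ = F·x = [1693/569, 21209/2276]
step 2: P̄ = F·P·Fᵀ + Q = [9994/569 2154/569; 2154/569 125941/1138]
step 2: y = z − H·x̄ = [9885/2276]
step 2: S = H·P̄·Hᵀ + R = [141865/1138]
step 2: K = P̄·Hᵀ·S⁻¹ = [3136/28373; -121633/141865]
step 2: x' = x̄ + K·y = [98041/28373, 158741/28373]
step 2: P' = (I − K·H)·P̄ = [455138/28373 442594/28373; 442594/28373 2699502/141865]

step 0: x' = [-144/31, -55/31], P' = [406/31 326/31; 326/31 354/31]
step 1: x' = [5941/2276, 9327/2276], P' = [13501/1138 12743/1138; 12743/1138 16413/1138]
step 2: x' = [98041/28373, 158741/28373], P' = [455138/28373 442594/28373; 442594/28373 2699502/141865]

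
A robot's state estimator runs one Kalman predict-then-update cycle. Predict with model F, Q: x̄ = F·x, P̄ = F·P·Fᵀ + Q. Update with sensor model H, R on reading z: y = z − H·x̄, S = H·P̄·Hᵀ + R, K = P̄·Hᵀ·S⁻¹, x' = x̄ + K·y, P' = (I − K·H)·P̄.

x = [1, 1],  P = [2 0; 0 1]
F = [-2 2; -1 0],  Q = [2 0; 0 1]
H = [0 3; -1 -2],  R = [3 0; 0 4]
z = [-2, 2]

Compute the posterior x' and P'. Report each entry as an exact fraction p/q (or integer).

x̄ = F·x = [0, -1]
P̄ = F·P·Fᵀ + Q = [14 4; 4 3]
y = z − H·x̄ = [1, 0]
S = H·P̄·Hᵀ + R = [30 -30; -30 46]
K = P̄·Hᵀ·S⁻¹ = [-9/40 -5/8; 19/80 -1/16]
x' = x̄ + K·y = [-9/40, -61/80]
P' = (I − K·H)·P̄ = [59/20 -9/40; -9/40 19/80]

x' = [-9/40, -61/80]
P' = [59/20 -9/40; -9/40 19/80]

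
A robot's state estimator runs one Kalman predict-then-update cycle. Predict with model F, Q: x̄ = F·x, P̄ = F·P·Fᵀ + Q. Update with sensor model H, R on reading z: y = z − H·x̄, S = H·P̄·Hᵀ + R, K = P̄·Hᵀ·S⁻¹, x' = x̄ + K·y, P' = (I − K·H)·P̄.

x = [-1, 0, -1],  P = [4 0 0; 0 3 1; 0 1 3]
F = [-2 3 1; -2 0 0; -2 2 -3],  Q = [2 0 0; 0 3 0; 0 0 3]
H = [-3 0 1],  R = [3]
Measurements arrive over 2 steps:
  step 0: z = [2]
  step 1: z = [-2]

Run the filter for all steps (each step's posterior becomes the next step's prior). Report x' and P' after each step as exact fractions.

step 0: x' = [1, 2, 5], P' = [2322/427 2224/427 6534/427; 2224/427 7089/427 6576/427; 6534/427 6576/427 19578/427]
step 1: x' = [-4067/63883, 54170/63883, -142529/63883], P' = [31554016/1213777 13000364/1213777 93793527/1213777; 13000364/1213777 10663307/1213777 39273996/1213777; 93793527/1213777 39273996/1213777 282412506/1213777]

step 0: x̄ = F·x = [1, 2, 5]
step 0: P̄ = F·P·Fᵀ + Q = [54 16 18; 16 19 16; 18 16 46]
step 0: y = z − H·x̄ = [0]
step 0: S = H·P̄·Hᵀ + R = [427]
step 0: K = P̄·Hᵀ·S⁻¹ = [-144/427; -32/427; -8/427]
step 0: x' = x̄ + K·y = [1, 2, 5]
step 0: P' = (I − K·H)·P̄ = [2322/427 2224/427 6534/427; 2224/427 7089/427 6576/427; 6534/427 6576/427 19578/427]
step 1: x̄ = F·x = [9, -2, -13]
step 1: P̄ = F·P·Fᵀ + Q = [80153/427 -17124/427 -49048/427; -17124/427 10569/427 39596/427; -49048/427 39596/427 196831/427]
step 1: y = z − H·x̄ = [38]
step 1: S = H·P̄·Hᵀ + R = [1213777/427]
step 1: K = P̄·Hᵀ·S⁻¹ = [-289507/1213777; 90968/1213777; 343975/1213777]
step 1: x' = x̄ + K·y = [-4067/63883, 54170/63883, -142529/63883]
step 1: P' = (I − K·H)·P̄ = [31554016/1213777 13000364/1213777 93793527/1213777; 13000364/1213777 10663307/1213777 39273996/1213777; 93793527/1213777 39273996/1213777 282412506/1213777]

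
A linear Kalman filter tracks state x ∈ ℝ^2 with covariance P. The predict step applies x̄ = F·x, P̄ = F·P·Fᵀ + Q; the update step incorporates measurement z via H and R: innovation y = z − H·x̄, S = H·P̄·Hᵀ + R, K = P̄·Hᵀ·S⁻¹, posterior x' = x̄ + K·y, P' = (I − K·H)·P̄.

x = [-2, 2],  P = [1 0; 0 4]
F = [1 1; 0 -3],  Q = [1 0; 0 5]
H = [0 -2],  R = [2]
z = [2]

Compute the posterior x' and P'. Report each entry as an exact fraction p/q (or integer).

x' = [-120/83, -88/83]
P' = [210/83 -12/83; -12/83 41/83]

x̄ = F·x = [0, -6]
P̄ = F·P·Fᵀ + Q = [6 -12; -12 41]
y = z − H·x̄ = [-10]
S = H·P̄·Hᵀ + R = [166]
K = P̄·Hᵀ·S⁻¹ = [12/83; -41/83]
x' = x̄ + K·y = [-120/83, -88/83]
P' = (I − K·H)·P̄ = [210/83 -12/83; -12/83 41/83]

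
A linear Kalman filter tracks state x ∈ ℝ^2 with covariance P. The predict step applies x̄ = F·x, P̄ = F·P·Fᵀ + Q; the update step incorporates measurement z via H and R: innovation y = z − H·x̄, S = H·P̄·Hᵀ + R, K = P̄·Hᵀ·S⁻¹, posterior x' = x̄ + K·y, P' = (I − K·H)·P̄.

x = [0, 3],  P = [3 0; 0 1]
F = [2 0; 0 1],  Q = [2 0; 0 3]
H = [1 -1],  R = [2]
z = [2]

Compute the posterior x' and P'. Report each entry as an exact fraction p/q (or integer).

x' = [7/2, 2]
P' = [21/5 14/5; 14/5 16/5]

x̄ = F·x = [0, 3]
P̄ = F·P·Fᵀ + Q = [14 0; 0 4]
y = z − H·x̄ = [5]
S = H·P̄·Hᵀ + R = [20]
K = P̄·Hᵀ·S⁻¹ = [7/10; -1/5]
x' = x̄ + K·y = [7/2, 2]
P' = (I − K·H)·P̄ = [21/5 14/5; 14/5 16/5]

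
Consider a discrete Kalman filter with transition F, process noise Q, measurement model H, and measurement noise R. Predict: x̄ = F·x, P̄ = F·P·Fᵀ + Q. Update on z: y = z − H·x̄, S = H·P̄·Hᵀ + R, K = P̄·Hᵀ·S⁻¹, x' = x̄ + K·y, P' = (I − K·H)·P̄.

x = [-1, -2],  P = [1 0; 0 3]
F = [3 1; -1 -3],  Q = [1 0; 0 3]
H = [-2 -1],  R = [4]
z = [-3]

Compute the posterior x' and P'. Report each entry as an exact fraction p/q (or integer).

x' = [-37/13, 105/13]
P' = [311/39 -566/39; -566/39 1160/39]

x̄ = F·x = [-5, 7]
P̄ = F·P·Fᵀ + Q = [13 -12; -12 31]
y = z − H·x̄ = [-6]
S = H·P̄·Hᵀ + R = [39]
K = P̄·Hᵀ·S⁻¹ = [-14/39; -7/39]
x' = x̄ + K·y = [-37/13, 105/13]
P' = (I − K·H)·P̄ = [311/39 -566/39; -566/39 1160/39]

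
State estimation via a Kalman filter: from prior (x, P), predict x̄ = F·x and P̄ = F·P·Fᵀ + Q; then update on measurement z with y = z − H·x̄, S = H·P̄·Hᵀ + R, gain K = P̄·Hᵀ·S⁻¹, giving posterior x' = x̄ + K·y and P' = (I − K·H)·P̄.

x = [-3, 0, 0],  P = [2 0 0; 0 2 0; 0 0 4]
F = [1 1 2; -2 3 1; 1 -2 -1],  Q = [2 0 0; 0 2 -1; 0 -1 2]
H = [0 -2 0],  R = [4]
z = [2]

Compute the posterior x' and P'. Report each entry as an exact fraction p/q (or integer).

x̄ = F·x = [-3, 6, -3]
P̄ = F·P·Fᵀ + Q = [22 10 -10; 10 32 -21; -10 -21 16]
y = z − H·x̄ = [14]
S = H·P̄·Hᵀ + R = [132]
K = P̄·Hᵀ·S⁻¹ = [-5/33; -16/33; 7/22]
x' = x̄ + K·y = [-169/33, -26/33, 16/11]
P' = (I − K·H)·P̄ = [626/33 10/33 -40/11; 10/33 32/33 -7/11; -40/11 -7/11 29/11]

x' = [-169/33, -26/33, 16/11]
P' = [626/33 10/33 -40/11; 10/33 32/33 -7/11; -40/11 -7/11 29/11]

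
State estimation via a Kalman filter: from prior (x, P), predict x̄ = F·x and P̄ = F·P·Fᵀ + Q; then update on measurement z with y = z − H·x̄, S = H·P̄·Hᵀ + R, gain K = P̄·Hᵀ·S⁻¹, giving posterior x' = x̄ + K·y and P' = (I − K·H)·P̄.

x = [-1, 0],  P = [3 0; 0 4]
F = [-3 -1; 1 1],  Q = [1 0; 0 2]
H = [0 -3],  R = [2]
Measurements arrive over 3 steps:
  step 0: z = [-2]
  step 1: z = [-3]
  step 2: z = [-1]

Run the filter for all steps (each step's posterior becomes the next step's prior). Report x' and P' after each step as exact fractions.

step 0: x̄ = F·x = [3, -1]
step 0: P̄ = F·P·Fᵀ + Q = [32 -13; -13 9]
step 0: y = z − H·x̄ = [-5]
step 0: S = H·P̄·Hᵀ + R = [83]
step 0: K = P̄·Hᵀ·S⁻¹ = [39/83; -27/83]
step 0: x' = x̄ + K·y = [54/83, 52/83]
step 0: P' = (I − K·H)·P̄ = [1135/83 -26/83; -26/83 18/83]
step 1: x̄ = F·x = [-214/83, 106/83]
step 1: P̄ = F·P·Fᵀ + Q = [10160/83 -3319/83; -3319/83 1267/83]
step 1: y = z − H·x̄ = [69/83]
step 1: S = H·P̄·Hᵀ + R = [11569/83]
step 1: K = P̄·Hᵀ·S⁻¹ = [9957/11569; -3801/11569]
step 1: x' = x̄ + K·y = [-937/503, 505/503]
step 1: P' = (I − K·H)·P̄ = [221677/11569 -6638/11569; -6638/11569 2534/11569]
step 2: x̄ = F·x = [2306/503, -432/503]
step 2: P̄ = F·P·Fᵀ + Q = [1969368/11569 -641013/11569; -641013/11569 234073/11569]
step 2: y = z − H·x̄ = [-1799/503]
step 2: S = H·P̄·Hᵀ + R = [2129795/11569]
step 2: K = P̄·Hᵀ·S⁻¹ = [1923039/2129795; -702219/2129795]
step 2: x' = x̄ + K·y = [2886203/2129795, 682347/2129795]
step 2: P' = (I − K·H)·P̄ = [42896631/2129795 -1282026/2129795; -1282026/2129795 468146/2129795]

step 0: x' = [54/83, 52/83], P' = [1135/83 -26/83; -26/83 18/83]
step 1: x' = [-937/503, 505/503], P' = [221677/11569 -6638/11569; -6638/11569 2534/11569]
step 2: x' = [2886203/2129795, 682347/2129795], P' = [42896631/2129795 -1282026/2129795; -1282026/2129795 468146/2129795]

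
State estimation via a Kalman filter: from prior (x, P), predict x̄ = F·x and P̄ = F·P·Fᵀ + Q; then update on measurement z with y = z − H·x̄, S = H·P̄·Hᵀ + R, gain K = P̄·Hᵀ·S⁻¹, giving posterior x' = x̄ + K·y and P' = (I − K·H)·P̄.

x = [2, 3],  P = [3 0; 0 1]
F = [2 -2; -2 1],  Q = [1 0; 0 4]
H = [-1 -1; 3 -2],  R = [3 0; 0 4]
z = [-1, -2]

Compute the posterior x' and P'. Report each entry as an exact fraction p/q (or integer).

x' = [-157/294, 17/84]
P' = [47/98 9/28; 9/28 7/8]

x̄ = F·x = [-2, -1]
P̄ = F·P·Fᵀ + Q = [17 -14; -14 17]
y = z − H·x̄ = [-4, 2]
S = H·P̄·Hᵀ + R = [9 -3; -3 393]
K = P̄·Hᵀ·S⁻¹ = [-157/588 39/196; -67/168 -11/56]
x' = x̄ + K·y = [-157/294, 17/84]
P' = (I − K·H)·P̄ = [47/98 9/28; 9/28 7/8]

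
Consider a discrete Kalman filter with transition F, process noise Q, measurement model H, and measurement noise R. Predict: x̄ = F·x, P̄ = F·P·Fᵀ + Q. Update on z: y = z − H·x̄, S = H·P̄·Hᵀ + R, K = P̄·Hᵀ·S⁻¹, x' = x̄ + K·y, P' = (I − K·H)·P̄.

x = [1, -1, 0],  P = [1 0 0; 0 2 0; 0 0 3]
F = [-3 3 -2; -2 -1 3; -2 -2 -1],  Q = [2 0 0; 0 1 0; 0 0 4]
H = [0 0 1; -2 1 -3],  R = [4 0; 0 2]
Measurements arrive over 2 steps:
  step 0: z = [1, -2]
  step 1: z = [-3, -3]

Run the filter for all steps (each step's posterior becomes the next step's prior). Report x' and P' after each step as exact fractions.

step 0: x' = [-17678/6963, -24251/6963, 8183/6963], P' = [55483/6963 36766/6963 -23200/6963; 36766/6963 122194/6963 15140/6963; -23200/6963 15140/6963 20668/6963]
step 1: x' = [77660882/9301611, 81236074/9301611, -16396603/9301611], P' = [411584339/18603222 257265392/9301611 -47743331/9301611; 257265392/9301611 507420058/9301611 405104/9301611; -47743331/9301611 405104/9301611 32433574/9301611]

step 0: x̄ = F·x = [-6, -1, 0]
step 0: P̄ = F·P·Fᵀ + Q = [41 -18 0; -18 34 -1; 0 -1 19]
step 0: y = z − H·x̄ = [1, -13]
step 0: S = H·P̄·Hᵀ + R = [23 -58; -58 449]
step 0: K = P̄·Hᵀ·S⁻¹ = [-5800/6963 -2300/6963; 3785/6963 1621/6963; 5167/6963 -232/6963]
step 0: x' = x̄ + K·y = [-17678/6963, -24251/6963, 8183/6963]
step 0: P' = (I − K·H)·P̄ = [55483/6963 36766/6963 -23200/6963; 36766/6963 122194/6963 15140/6963; -23200/6963 15140/6963 20668/6963]
step 1: x̄ = F·x = [-36085/6963, 28052/2321, 25225/2321]
step 1: P̄ = F·P·Fᵀ + Q = [573823/6963 4850/2321 -168730/2321; 4850/2321 290575/2321 214004/2321; -168730/2321 214004/2321 340372/2321]
step 1: y = z − H·x̄ = [-32188/2321, 49810/6963]
step 1: S = H·P̄·Hᵀ + R = [349656/2321 -469652/2321; -469652/2321 2386435/6963]
step 1: K = P̄·Hᵀ·S⁻¹ = [-47743331/37206444 -1848159/3100537; 101276/9301611 -1387673/3100537; 16216787/18603222 -234826/3100537]
step 1: x' = x̄ + K·y = [77660882/9301611, 81236074/9301611, -16396603/9301611]
step 1: P' = (I − K·H)·P̄ = [411584339/18603222 257265392/9301611 -47743331/9301611; 257265392/9301611 507420058/9301611 405104/9301611; -47743331/9301611 405104/9301611 32433574/9301611]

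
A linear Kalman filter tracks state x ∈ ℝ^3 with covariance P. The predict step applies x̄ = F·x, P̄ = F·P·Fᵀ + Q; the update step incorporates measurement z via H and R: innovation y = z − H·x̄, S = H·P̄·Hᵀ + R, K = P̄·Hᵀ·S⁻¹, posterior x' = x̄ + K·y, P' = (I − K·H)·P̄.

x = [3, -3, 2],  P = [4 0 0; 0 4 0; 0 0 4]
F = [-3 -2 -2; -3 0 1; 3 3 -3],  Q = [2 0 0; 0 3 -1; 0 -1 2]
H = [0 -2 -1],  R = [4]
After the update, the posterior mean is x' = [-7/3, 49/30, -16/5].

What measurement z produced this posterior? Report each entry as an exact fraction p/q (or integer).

z = [-1]

x̄ = F·x = [-7, -7, -6]
P̄ = F·P·Fᵀ + Q = [70 28 -36; 28 43 -49; -36 -49 110]
S = H·P̄·Hᵀ + R = [90]
K = P̄·Hᵀ·S⁻¹ = [-2/9; -37/90; -2/15]
x' − x̄ = [14/3, 259/30, 14/5] = K·y
y = (KᵀK)⁻¹·Kᵀ·(x' − x̄) = [-21]
z = y + H·x̄ = [-21] + [20] = [-1]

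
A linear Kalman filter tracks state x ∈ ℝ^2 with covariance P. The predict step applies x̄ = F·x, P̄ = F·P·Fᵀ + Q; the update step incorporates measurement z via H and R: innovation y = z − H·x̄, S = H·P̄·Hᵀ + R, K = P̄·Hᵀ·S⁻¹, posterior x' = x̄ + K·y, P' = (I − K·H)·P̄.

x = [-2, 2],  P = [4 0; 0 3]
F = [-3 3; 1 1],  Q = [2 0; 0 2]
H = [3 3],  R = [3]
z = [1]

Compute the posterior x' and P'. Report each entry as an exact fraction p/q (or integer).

x̄ = F·x = [12, 0]
P̄ = F·P·Fᵀ + Q = [65 -3; -3 9]
y = z − H·x̄ = [-35]
S = H·P̄·Hᵀ + R = [615]
K = P̄·Hᵀ·S⁻¹ = [62/205; 6/205]
x' = x̄ + K·y = [58/41, -42/41]
P' = (I − K·H)·P̄ = [1793/205 -1731/205; -1731/205 1737/205]

x' = [58/41, -42/41]
P' = [1793/205 -1731/205; -1731/205 1737/205]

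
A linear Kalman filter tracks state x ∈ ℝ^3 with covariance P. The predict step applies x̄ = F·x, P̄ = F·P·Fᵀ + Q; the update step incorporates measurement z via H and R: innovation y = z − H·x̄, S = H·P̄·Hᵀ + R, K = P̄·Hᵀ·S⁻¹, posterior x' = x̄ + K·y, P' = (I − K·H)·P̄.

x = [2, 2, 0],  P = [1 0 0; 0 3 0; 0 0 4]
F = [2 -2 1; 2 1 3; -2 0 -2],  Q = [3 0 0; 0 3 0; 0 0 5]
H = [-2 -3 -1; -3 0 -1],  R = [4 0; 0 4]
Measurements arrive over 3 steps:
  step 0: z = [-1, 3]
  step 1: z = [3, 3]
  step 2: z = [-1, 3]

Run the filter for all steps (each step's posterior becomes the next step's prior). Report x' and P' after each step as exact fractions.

step 0: x̄ = F·x = [0, 6, -4]
step 0: P̄ = F·P·Fᵀ + Q = [23 10 -12; 10 46 -28; -12 -28 25]
step 0: y = z − H·x̄ = [13, -1]
step 0: S = H·P̄·Hᵀ + R = [439 109; 109 164]
step 0: K = P̄·Hᵀ·S⁻¹ = [-4283/60115 -18047/60115; -21102/60115 13292/60115; 12413/60115 -4218/60115]
step 0: x' = x̄ + K·y = [-37632/60115, 73072/60115, -74873/60115]
step 0: P' = (I − K·H)·P̄ = [79854/60115 8266/60115 -167374/60115; 8266/60115 48614/60115 -77966/60115; -167374/60115 -77966/60115 518994/60115]
step 1: x̄ = F·x = [-296281/60115, -226811/60115, 45002/12023]
step 1: P̄ = F·P·Fᵀ + Q = [789451/60115 813476/60115 -126392/12023; 813476/60115 2776101/60115 -324048/12023; -126392/12023 -324048/12023 271395/12023]
step 1: y = z − H·x̄ = [-173528/12023, -483488/60115]
step 1: S = H·P̄·Hᵀ + R = [5450516/12023 1078889/12023; 1078889/12023 4910734/60115]
step 1: K = P̄·Hᵀ·S⁻¹ = [-120894893/1742163093 -483210646/1742163093; -55207190/158378463 34192859/158378463; 341106899/1742163093 -183520835/1742163093]
step 1: x' = x̄ + K·y = [-2955169751/1742163093, -75752279/158378463, 3073712870/1742163093]
step 1: P' = (I − K·H)·P̄ = [2109175397/1742163093 19997345/158378463 -4394683607/1742163093; 19997345/158378463 125865847/158378463 -196763471/158378463; -4394683607/1742163093 -196763471/158378463 13918134161/1742163093]
step 2: x̄ = F·x = [-390025498/580721031, 2477524039/1742163093, -79028746/580721031]
step 2: P̄ = F·P·Fᵀ + Q = [2493168248/193573677 7548878632/580721031 -1964730868/193573677; 7548878632/580721031 75468213443/1742163093 -14703271904/580721031; -1964730868/193573677 -14703271904/580721031 4184731649/193573677]
step 2: y = z − H·x̄ = [1037723266/580721031, 493057853/580721031]
step 2: S = H·P̄·Hᵀ + R = [83329960040/193573677 17263450789/193573677; 17263450789/193573677 15609155381/193573677]
step 2: K = P̄·Hᵀ·S⁻¹ = [-360546459248/5179854908747 -1431304380700/5179854908747; -5408910943315/15539564726241 3346176884731/15539564726241; 1012585574588/5179854908747 -552621926487/5179854908747]
step 2: x' = x̄ + K·y = [-16015291193362/15539564726241, 5091441295902/5179854908747, 1906000840555/15539564726241]
step 2: P' = (I − K·H)·P̄ = [6249708776088/5179854908747 1966677090280/15539564726241 -13023908805464/5179854908747; 1966677090280/15539564726241 4109669822496/5179854908747 -19284738809764/15539564726241; -13023908805464/5179854908747 -19284738809764/15539564726241 41282214122340/5179854908747]

step 0: x' = [-37632/60115, 73072/60115, -74873/60115], P' = [79854/60115 8266/60115 -167374/60115; 8266/60115 48614/60115 -77966/60115; -167374/60115 -77966/60115 518994/60115]
step 1: x' = [-2955169751/1742163093, -75752279/158378463, 3073712870/1742163093], P' = [2109175397/1742163093 19997345/158378463 -4394683607/1742163093; 19997345/158378463 125865847/158378463 -196763471/158378463; -4394683607/1742163093 -196763471/158378463 13918134161/1742163093]
step 2: x' = [-16015291193362/15539564726241, 5091441295902/5179854908747, 1906000840555/15539564726241], P' = [6249708776088/5179854908747 1966677090280/15539564726241 -13023908805464/5179854908747; 1966677090280/15539564726241 4109669822496/5179854908747 -19284738809764/15539564726241; -13023908805464/5179854908747 -19284738809764/15539564726241 41282214122340/5179854908747]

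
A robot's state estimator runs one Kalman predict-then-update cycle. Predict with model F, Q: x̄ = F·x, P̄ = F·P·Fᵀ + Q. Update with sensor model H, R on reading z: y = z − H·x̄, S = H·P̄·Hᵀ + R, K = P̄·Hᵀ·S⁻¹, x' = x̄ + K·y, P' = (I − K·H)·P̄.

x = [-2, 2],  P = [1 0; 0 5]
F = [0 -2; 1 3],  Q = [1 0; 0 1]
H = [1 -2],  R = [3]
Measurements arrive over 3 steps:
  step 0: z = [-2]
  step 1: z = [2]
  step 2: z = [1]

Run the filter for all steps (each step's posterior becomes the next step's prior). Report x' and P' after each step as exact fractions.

step 0: x̄ = F·x = [-4, 4]
step 0: P̄ = F·P·Fᵀ + Q = [21 -30; -30 47]
step 0: y = z − H·x̄ = [10]
step 0: S = H·P̄·Hᵀ + R = [332]
step 0: K = P̄·Hᵀ·S⁻¹ = [81/332; -31/83]
step 0: x' = x̄ + K·y = [-259/166, 22/83]
step 0: P' = (I − K·H)·P̄ = [411/332 21/83; 21/83 57/83]
step 1: x̄ = F·x = [-44/83, -127/166]
step 1: P̄ = F·P·Fᵀ + Q = [311/83 -384/83; -384/83 3299/332]
step 1: y = z − H·x̄ = [1]
step 1: S = H·P̄·Hᵀ + R = [65]
step 1: K = P̄·Hᵀ·S⁻¹ = [1/5; -49/130]
step 1: x' = x̄ + K·y = [-137/415, -6161/5395]
step 1: P' = (I − K·H)·P̄ = [476/415 227/830; 227/830 3788/5395]
step 2: x̄ = F·x = [12322/5395, -20264/5395]
step 2: P̄ = F·P·Fᵀ + Q = [20547/5395 -25679/5395; -25679/5395 54528/5395]
step 2: y = z − H·x̄ = [-9491/1079]
step 2: S = H·P̄·Hᵀ + R = [71512/1079]
step 2: K = P̄·Hᵀ·S⁻¹ = [14381/71512; -26947/71512]
step 2: x' = x̄ + K·y = [184171/357560, -157877/357560]
step 2: P' = (I − K·H)·P̄ = [403421/357560 93853/357560; 93853/357560 249029/357560]

step 0: x' = [-259/166, 22/83], P' = [411/332 21/83; 21/83 57/83]
step 1: x' = [-137/415, -6161/5395], P' = [476/415 227/830; 227/830 3788/5395]
step 2: x' = [184171/357560, -157877/357560], P' = [403421/357560 93853/357560; 93853/357560 249029/357560]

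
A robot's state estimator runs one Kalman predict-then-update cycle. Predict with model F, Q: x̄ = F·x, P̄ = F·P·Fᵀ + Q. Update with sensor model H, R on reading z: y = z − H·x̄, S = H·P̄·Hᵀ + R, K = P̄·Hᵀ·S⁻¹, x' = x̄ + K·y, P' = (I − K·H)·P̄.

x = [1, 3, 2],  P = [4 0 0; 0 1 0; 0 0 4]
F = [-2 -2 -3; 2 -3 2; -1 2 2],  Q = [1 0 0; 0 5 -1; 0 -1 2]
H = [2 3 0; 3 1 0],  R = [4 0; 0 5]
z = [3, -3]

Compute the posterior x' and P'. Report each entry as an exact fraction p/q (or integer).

x̄ = F·x = [-14, -3, 9]
P̄ = F·P·Fᵀ + Q = [57 -34 -20; -34 46 1; -20 1 26]
y = z − H·x̄ = [40, 42]
S = H·P̄·Hᵀ + R = [238 106; 106 360]
K = P̄·Hᵀ·S⁻¹ = [-5101/37222 15667/37222; 7784/18611 -5187/18611; -3533/37222 -2530/18611]
x' = x̄ + K·y = [-33567/18611, 37673/18611, -9421/18611]
P' = (I − K·H)·P̄ = [36487/37222 -15563/18611 -4412/18611; -15563/18611 20754/18611 586/18611; -4412/18611 586/18611 538511/37222]

x' = [-33567/18611, 37673/18611, -9421/18611]
P' = [36487/37222 -15563/18611 -4412/18611; -15563/18611 20754/18611 586/18611; -4412/18611 586/18611 538511/37222]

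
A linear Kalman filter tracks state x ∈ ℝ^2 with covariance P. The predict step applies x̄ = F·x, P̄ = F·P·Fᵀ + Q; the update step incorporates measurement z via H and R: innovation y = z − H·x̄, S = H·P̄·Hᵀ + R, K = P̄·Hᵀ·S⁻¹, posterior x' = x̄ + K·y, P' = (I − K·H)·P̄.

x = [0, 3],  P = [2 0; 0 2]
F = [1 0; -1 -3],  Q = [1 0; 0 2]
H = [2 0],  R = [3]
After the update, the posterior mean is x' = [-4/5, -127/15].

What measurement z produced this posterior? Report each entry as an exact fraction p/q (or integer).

z = [-2]

x̄ = F·x = [0, -9]
P̄ = F·P·Fᵀ + Q = [3 -2; -2 22]
S = H·P̄·Hᵀ + R = [15]
K = P̄·Hᵀ·S⁻¹ = [2/5; -4/15]
x' − x̄ = [-4/5, 8/15] = K·y
y = (KᵀK)⁻¹·Kᵀ·(x' − x̄) = [-2]
z = y + H·x̄ = [-2] + [0] = [-2]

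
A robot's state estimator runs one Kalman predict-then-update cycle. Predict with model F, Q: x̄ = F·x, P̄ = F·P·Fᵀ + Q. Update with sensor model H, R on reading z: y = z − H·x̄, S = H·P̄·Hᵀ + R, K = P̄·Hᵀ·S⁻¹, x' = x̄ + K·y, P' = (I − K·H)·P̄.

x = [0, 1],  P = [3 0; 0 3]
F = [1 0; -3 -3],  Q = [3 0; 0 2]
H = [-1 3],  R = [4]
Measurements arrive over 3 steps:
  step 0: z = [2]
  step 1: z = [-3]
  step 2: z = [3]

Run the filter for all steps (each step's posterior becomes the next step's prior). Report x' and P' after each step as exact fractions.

step 0: x̄ = F·x = [0, -3]
step 0: P̄ = F·P·Fᵀ + Q = [6 -9; -9 56]
step 0: y = z − H·x̄ = [11]
step 0: S = H·P̄·Hᵀ + R = [568]
step 0: K = P̄·Hᵀ·S⁻¹ = [-33/568; 177/568]
step 0: x' = x̄ + K·y = [-363/568, 243/568]
step 0: P' = (I − K·H)·P̄ = [2319/568 729/568; 729/568 479/568]
step 1: x̄ = F·x = [-363/568, 45/71]
step 1: P̄ = F·P·Fᵀ + Q = [4023/568 -1143/71; -1143/71 4930/71]
step 1: y = z − H·x̄ = [-3147/568]
step 1: S = H·P̄·Hᵀ + R = [416119/568]
step 1: K = P̄·Hᵀ·S⁻¹ = [-31455/416119; 127464/416119]
step 1: x' = x̄ + K·y = [-91659/416119, -442476/416119]
step 1: P' = (I − K·H)·P̄ = [1205334/416119 359838/416119; 359838/416119 289898/416119]
step 2: x̄ = F·x = [-91659/416119, 1602405/416119]
step 2: P̄ = F·P·Fᵀ + Q = [2453691/416119 -4695516/416119; -4695516/416119 20766410/416119]
step 2: y = z − H·x̄ = [-3650517/416119]
step 2: S = H·P̄·Hᵀ + R = [219188953/416119]
step 2: K = P̄·Hᵀ·S⁻¹ = [-16540239/219188953; 66994746/219188953]
step 2: x' = x̄ + K·y = [96822744/219188953, 256330557/219188953]
step 2: P' = (I − K·H)·P̄ = [635016558/219188953 189618534/219188953; 189618534/219188953 152532506/219188953]

step 0: x' = [-363/568, 243/568], P' = [2319/568 729/568; 729/568 479/568]
step 1: x' = [-91659/416119, -442476/416119], P' = [1205334/416119 359838/416119; 359838/416119 289898/416119]
step 2: x' = [96822744/219188953, 256330557/219188953], P' = [635016558/219188953 189618534/219188953; 189618534/219188953 152532506/219188953]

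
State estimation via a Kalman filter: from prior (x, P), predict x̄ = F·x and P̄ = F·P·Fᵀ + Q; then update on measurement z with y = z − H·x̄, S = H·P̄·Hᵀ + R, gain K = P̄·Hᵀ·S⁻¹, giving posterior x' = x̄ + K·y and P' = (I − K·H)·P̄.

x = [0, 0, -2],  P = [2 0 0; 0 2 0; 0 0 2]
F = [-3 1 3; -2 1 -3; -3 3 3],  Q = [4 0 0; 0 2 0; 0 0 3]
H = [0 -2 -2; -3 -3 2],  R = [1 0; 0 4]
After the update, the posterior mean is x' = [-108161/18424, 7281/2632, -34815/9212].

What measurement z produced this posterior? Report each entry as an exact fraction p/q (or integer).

x̄ = F·x = [-6, 6, -6]
P̄ = F·P·Fᵀ + Q = [42 -4 42; -4 30 0; 42 0 57]
S = H·P̄·Hᵀ + R = [349 180; 180 304]
K = P̄·Hᵀ·S⁻¹ = [-2213/9212 1605/36848; -75/1316 -1173/5264; -2031/4606 4083/18424]
x' − x̄ = [2383/18424, -8511/2632, 20457/9212] = K·y
y = (KᵀK)⁻¹·Kᵀ·(x' − x̄) = [2, 14]
z = y + H·x̄ = [2, 14] + [0, -12] = [2, 2]

z = [2, 2]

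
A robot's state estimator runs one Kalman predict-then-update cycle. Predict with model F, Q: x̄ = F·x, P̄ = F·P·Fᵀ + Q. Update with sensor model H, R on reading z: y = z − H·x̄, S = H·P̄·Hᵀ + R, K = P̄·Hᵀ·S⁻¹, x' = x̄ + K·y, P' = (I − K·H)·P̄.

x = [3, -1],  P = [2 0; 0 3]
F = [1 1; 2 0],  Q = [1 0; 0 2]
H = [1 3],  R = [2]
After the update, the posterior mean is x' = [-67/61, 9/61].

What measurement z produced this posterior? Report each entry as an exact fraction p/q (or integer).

z = [-1]

x̄ = F·x = [2, 6]
P̄ = F·P·Fᵀ + Q = [6 4; 4 10]
S = H·P̄·Hᵀ + R = [122]
K = P̄·Hᵀ·S⁻¹ = [9/61; 17/61]
x' − x̄ = [-189/61, -357/61] = K·y
y = (KᵀK)⁻¹·Kᵀ·(x' − x̄) = [-21]
z = y + H·x̄ = [-21] + [20] = [-1]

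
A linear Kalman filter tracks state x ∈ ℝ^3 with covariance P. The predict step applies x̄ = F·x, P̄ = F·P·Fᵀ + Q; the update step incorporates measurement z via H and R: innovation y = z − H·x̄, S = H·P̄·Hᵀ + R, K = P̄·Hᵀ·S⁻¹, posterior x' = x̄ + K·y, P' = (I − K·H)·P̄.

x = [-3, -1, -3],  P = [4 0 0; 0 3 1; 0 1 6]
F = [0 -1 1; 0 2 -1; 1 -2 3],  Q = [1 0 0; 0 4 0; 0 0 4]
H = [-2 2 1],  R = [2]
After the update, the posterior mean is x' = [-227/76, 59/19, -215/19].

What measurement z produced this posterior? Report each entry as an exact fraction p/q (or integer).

z = [1]

x̄ = F·x = [-2, 1, -10]
P̄ = F·P·Fᵀ + Q = [8 -9 19; -9 18 -22; 19 -22 62]
S = H·P̄·Hᵀ + R = [76]
K = P̄·Hᵀ·S⁻¹ = [-15/76; 8/19; -5/19]
x' − x̄ = [-75/76, 40/19, -25/19] = K·y
y = (KᵀK)⁻¹·Kᵀ·(x' − x̄) = [5]
z = y + H·x̄ = [5] + [-4] = [1]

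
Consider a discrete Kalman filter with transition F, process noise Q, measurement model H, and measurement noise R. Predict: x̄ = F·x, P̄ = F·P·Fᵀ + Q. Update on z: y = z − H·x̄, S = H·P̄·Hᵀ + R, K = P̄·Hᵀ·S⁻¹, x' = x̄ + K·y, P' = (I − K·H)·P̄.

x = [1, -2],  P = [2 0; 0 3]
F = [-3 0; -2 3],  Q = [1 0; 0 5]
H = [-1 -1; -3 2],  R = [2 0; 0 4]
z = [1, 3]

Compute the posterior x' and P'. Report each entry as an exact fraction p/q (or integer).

x' = [-8481/8057, -1376/8057]
P' = [3772/8057 2512/8057; 2512/8057 6936/8057]

x̄ = F·x = [-3, -8]
P̄ = F·P·Fᵀ + Q = [19 12; 12 40]
y = z − H·x̄ = [-10, 10]
S = H·P̄·Hᵀ + R = [85 -11; -11 191]
K = P̄·Hᵀ·S⁻¹ = [-3142/8057 -1573/8057; -4724/8057 1584/8057]
x' = x̄ + K·y = [-8481/8057, -1376/8057]
P' = (I − K·H)·P̄ = [3772/8057 2512/8057; 2512/8057 6936/8057]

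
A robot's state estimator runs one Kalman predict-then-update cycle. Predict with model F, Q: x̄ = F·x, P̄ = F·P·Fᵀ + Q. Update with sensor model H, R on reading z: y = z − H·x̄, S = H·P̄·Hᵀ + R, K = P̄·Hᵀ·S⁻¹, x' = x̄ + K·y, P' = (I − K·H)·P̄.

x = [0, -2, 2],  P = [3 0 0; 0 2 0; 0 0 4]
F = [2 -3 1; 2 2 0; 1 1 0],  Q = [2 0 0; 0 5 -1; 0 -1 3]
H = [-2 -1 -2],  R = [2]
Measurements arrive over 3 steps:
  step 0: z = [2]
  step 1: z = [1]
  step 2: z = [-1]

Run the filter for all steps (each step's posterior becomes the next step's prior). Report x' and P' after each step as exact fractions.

step 0: x̄ = F·x = [8, -4, -2]
step 0: P̄ = F·P·Fᵀ + Q = [36 0 0; 0 25 9; 0 9 8]
step 0: y = z − H·x̄ = [10]
step 0: S = H·P̄·Hᵀ + R = [239]
step 0: K = P̄·Hᵀ·S⁻¹ = [-72/239; -43/239; -25/239]
step 0: x' = x̄ + K·y = [1192/239, -1386/239, -728/239]
step 0: P' = (I − K·H)·P̄ = [3420/239 -3096/239 -1800/239; -3096/239 4126/239 1076/239; -1800/239 1076/239 1287/239]
step 1: x̄ = F·x = [5814/239, -388/239, -194/239]
step 1: P̄ = F·P·Fᵀ + Q = [76075/239 -6332/239 -3166/239; -6332/239 6611/239 2469/239; -3166/239 2469/239 2071/239]
step 1: y = z − H·x̄ = [11091/239]
step 1: S = H·P̄·Hᵀ + R = [278893/239]
step 1: K = P̄·Hᵀ·S⁻¹ = [-139486/278893; 1115/278893; -279/278893]
step 1: x' = x̄ + K·y = [311484/278893, -401021/278893, -239329/278893]
step 1: P' = (I − K·H)·P̄ = [7365861/278893 -6738174/278893 -3857288/278893; -6738174/278893 7709282/278893 2882418/278893; -3857288/278893 2882418/278893 2416358/278893]
step 2: x̄ = F·x = [1586702/278893, -179074/278893, -89537/278893]
step 2: P̄ = F·P·Fᵀ + Q = [149955554/278893 -5265640/278893 -2632820/278893; -5265640/278893 7789645/278893 2918697/278893; -2632820/278893 2918697/278893 2435474/278893]
step 2: y = z − H·x̄ = [2536363/278893]
step 2: S = H·P̄·Hᵀ + R = [587461211/278893]
step 2: K = P̄·Hᵀ·S⁻¹ = [-289379828/587461211; -3095759/587461211; -2524005/587461211]
step 2: x' = x̄ + K·y = [710500406/587461211, -405356167/587461211, -211555354/587461211]
step 2: P' = (I − K·H)·P̄ = [15605936670/587461211 -14303727444/587461211 -8164693120/587461211; -14303727444/587461211 16373772598/587461211 6119936904/587461211; -8164693120/587461211 6119936904/587461211 5107248673/587461211]

step 0: x' = [1192/239, -1386/239, -728/239], P' = [3420/239 -3096/239 -1800/239; -3096/239 4126/239 1076/239; -1800/239 1076/239 1287/239]
step 1: x' = [311484/278893, -401021/278893, -239329/278893], P' = [7365861/278893 -6738174/278893 -3857288/278893; -6738174/278893 7709282/278893 2882418/278893; -3857288/278893 2882418/278893 2416358/278893]
step 2: x' = [710500406/587461211, -405356167/587461211, -211555354/587461211], P' = [15605936670/587461211 -14303727444/587461211 -8164693120/587461211; -14303727444/587461211 16373772598/587461211 6119936904/587461211; -8164693120/587461211 6119936904/587461211 5107248673/587461211]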